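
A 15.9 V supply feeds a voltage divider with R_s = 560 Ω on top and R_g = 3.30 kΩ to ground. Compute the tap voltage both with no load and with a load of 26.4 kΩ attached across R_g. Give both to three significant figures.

Unloaded: 13.6 V; loaded: 13.4 V

Open-circuit: V = 15.9 × 3300/(560 + 3300) = 13.6 V.
With the load, R_g becomes R_g‖R_L = 2933 Ω, so V = 15.9 × 2933/3493 = 13.4 V.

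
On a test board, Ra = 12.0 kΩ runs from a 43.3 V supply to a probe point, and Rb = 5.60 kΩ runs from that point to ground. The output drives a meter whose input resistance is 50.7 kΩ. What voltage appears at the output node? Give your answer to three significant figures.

V_out ≈ 12.8 V

The load sits in parallel with Rb: Rb‖R_L = (5.60 × 50.7) / (5.60 + 50.7) = 5.043 kΩ.
V_out = 43.3 × 5.043 / (12.0 + 5.043) = 43.3 × 5.043/17.04 = 12.8 V.
(Unloaded it would have been 13.8 V.)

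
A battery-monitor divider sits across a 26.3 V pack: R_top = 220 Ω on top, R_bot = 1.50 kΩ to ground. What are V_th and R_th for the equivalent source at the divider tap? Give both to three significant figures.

V_th = 22.9 V, R_th = 192 Ω

V_th is the open-circuit tap voltage: 26.3 × 1500/(220 + 1500) = 22.9 V.
With the supply zeroed, R_top and R_bot appear in parallel from the tap: R_th = R_top‖R_bot = (220 × 1500)/1720 = 192 Ω.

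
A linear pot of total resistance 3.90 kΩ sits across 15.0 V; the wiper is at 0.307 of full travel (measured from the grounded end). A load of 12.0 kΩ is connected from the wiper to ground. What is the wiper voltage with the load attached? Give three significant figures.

The wiper splits the pot into (1−α)R = 2.703 kΩ above and αR = 1.197 kΩ below.
Lower section ‖ load = 1.089 kΩ.
V_wiper = 15.0 × 1.089/(2.703 + 1.089) = 4.31 V.

V ≈ 4.31 V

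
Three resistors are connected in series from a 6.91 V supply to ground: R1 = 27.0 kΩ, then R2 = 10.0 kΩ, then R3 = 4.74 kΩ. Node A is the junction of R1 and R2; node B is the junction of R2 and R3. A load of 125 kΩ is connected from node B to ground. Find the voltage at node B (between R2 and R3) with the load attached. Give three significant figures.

V ≈ 0.759 V

At node B, R3 is in parallel with the load: R3‖R_L = 4.567 kΩ.
Below node A the resistance is R2 + (R3‖R_L) = 14.57 kΩ, so V_A = 6.91 × 14.57/41.57 = 2.422 V.
Then V_B = V_A × (R3‖R_L)/(R2 + R3‖R_L) = 2.422 × 4.567/14.57 = 0.759 V.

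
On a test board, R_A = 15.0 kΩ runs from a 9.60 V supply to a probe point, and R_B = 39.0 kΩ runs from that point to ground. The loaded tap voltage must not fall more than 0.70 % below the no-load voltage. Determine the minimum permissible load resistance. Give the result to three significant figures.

Output resistance R_th = R_A‖R_B = (15.0 × 39.0)/54.00 = 10.83 kΩ.
The fractional drop is R_th/(R_th + R_L); requiring this ≤ 0.00700 gives R_L ≥ R_th(1/0.00700 − 1) = 10.83 × 141.9 = 1.54 MΩ.

R_L(min) ≈ 1.54 MΩ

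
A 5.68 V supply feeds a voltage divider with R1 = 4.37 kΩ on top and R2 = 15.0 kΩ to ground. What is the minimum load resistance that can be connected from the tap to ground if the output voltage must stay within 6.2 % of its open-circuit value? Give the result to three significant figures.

R_L(min) ≈ 51.2 kΩ

Output resistance R_th = R1‖R2 = (4.37 × 15.0)/19.37 = 3.384 kΩ.
The fractional drop is R_th/(R_th + R_L); requiring this ≤ 0.0620 gives R_L ≥ R_th(1/0.0620 − 1) = 3.384 × 15.13 = 51.2 kΩ.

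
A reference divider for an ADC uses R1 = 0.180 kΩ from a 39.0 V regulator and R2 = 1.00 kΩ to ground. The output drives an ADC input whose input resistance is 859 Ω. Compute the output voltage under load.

The load sits in parallel with R2: R2‖R_L = (1000 × 859) / (1000 + 859) = 462.1 Ω.
V_out = 39.0 × 462.1 / (180 + 462.1) = 39.0 × 462.1/642.1 = 28.1 V.

V_out ≈ 28.1 V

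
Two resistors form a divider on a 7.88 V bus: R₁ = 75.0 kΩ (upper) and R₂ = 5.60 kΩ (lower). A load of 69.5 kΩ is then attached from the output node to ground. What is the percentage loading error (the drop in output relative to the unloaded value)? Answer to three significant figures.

The divider's output (Thévenin) resistance is R₁‖R₂ = 5.211 kΩ.
Fractional drop under load = R_th/(R_th + R_L) = 5.211 / (5.211 + 69.5) = 0.06975.
So the output falls by 6.97 %.

6.97 %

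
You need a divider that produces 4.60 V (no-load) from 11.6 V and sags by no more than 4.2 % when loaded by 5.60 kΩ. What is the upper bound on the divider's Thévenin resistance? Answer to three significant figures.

R_th ≤ 246 Ω

Loading drop = R_th/(R_th + R_L) ≤ 0.0420, so R_th ≤ R_L · ε/(1−ε) = 5.60 kΩ × 0.0420/0.9580 = 246 Ω.
(Any R1, R2 with R2/(R1+R2) = 0.397 and R1‖R2 ≤ 246 Ω will meet the spec.)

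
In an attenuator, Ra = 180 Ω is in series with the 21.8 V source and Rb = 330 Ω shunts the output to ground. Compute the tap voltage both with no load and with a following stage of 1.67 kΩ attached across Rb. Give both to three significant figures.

Open-circuit: V = 21.8 × 330/(180 + 330) = 14.1 V.
With the load, Rb becomes Rb‖R_L = 275.6 Ω, so V = 21.8 × 275.6/455.6 = 13.2 V.

Unloaded: 14.1 V; loaded: 13.2 V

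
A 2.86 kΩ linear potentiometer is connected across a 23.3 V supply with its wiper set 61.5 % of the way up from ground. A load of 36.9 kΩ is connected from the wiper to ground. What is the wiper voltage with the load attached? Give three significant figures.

V ≈ 14.1 V

The wiper splits the pot into (1−α)R = 1.101 kΩ above and αR = 1.759 kΩ below.
Lower section ‖ load = 1.679 kΩ.
V_wiper = 23.3 × 1.679/(1.101 + 1.679) = 14.1 V.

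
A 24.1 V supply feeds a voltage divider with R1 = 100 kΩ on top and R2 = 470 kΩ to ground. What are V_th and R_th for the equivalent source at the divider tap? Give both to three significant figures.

V_th = 19.9 V, R_th = 82.5 kΩ

V_th is the open-circuit tap voltage: 24.1 × 470/(100 + 470) = 19.9 V.
With the supply zeroed, R1 and R2 appear in parallel from the tap: R_th = R1‖R2 = (100 × 470)/570.0 = 82.5 kΩ.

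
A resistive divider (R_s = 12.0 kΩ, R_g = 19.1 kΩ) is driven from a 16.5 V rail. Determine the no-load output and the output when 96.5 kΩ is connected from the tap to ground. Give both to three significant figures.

Unloaded: 10.1 V; loaded: 9.41 V

Open-circuit: V = 16.5 × 19.1/(12.0 + 19.1) = 10.1 V.
With the load, R_g becomes R_g‖R_L = 15.94 kΩ, so V = 16.5 × 15.94/27.94 = 9.41 V.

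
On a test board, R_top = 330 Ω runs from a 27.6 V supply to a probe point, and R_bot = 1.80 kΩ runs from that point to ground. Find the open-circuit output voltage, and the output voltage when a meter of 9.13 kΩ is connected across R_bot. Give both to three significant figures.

Unloaded: 23.3 V; loaded: 22.6 V

Open-circuit: V = 27.6 × 1800/(330 + 1800) = 23.3 V.
With the load, R_bot becomes R_bot‖R_L = 1504 Ω, so V = 27.6 × 1504/1834 = 22.6 V.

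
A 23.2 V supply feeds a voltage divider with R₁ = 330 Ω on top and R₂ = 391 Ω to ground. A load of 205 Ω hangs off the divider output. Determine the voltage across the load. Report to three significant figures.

The load sits in parallel with R₂: R₂‖R_L = (391 × 205) / (391 + 205) = 134.5 Ω.
V_out = 23.2 × 134.5 / (330 + 134.5) = 23.2 × 134.5/464.5 = 6.72 V.

V_out ≈ 6.72 V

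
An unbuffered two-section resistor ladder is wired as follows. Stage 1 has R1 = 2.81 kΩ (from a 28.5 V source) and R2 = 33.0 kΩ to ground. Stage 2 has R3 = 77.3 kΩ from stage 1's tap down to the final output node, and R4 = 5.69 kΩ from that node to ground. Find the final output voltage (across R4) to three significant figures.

V_out ≈ 1.75 V

Stage 2 presents R3+R4 = 82.99 kΩ as a load on stage 1's tap.
Stage 1's lower leg becomes R2‖(R3+R4) = 23.61 kΩ, so V_mid = 28.5 × 23.61/26.42 = 25.47 V.
Stage 2 is itself unloaded: V_out = V_mid × R4/(R3+R4) = 25.47 × 5.69/82.99 = 1.75 V.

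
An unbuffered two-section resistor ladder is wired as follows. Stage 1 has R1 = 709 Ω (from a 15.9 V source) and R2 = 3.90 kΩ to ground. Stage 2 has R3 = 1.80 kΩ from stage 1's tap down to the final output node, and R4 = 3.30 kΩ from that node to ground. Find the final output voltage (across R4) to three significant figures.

V_out ≈ 7.79 V

Stage 2 presents R3+R4 = 5100 Ω as a load on stage 1's tap.
Stage 1's lower leg becomes R2‖(R3+R4) = 2210 Ω, so V_mid = 15.9 × 2210/2919 = 12.04 V.
Stage 2 is itself unloaded: V_out = V_mid × R4/(R3+R4) = 12.04 × 3300/5100 = 7.79 V.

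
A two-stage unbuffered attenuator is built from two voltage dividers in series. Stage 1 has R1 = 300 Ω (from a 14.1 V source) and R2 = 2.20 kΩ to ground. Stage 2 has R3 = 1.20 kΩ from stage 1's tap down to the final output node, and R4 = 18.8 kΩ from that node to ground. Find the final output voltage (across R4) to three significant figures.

V_out ≈ 11.5 V

Stage 2 presents R3+R4 = 20000 Ω as a load on stage 1's tap.
Stage 1's lower leg becomes R2‖(R3+R4) = 1982 Ω, so V_mid = 14.1 × 1982/2282 = 12.25 V.
Stage 2 is itself unloaded: V_out = V_mid × R4/(R3+R4) = 12.25 × 18800/20000 = 11.5 V.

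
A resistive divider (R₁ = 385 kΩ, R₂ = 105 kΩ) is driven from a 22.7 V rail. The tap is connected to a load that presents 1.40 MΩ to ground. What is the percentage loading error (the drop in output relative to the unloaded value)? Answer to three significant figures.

The divider's output (Thévenin) resistance is R₁‖R₂ = 82.50 kΩ.
Fractional drop under load = R_th/(R_th + R_L) = 82.50 / (82.50 + 1400) = 0.05565.
So the output falls by 5.56 %.

5.56 %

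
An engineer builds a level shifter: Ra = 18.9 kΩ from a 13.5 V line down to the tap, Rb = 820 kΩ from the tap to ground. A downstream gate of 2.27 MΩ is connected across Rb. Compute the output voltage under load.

V_out ≈ 13.1 V

The load sits in parallel with Rb: Rb‖R_L = (820 × 2270) / (820 + 2270) = 602.4 kΩ.
V_out = 13.5 × 602.4 / (18.9 + 602.4) = 13.5 × 602.4/621.3 = 13.1 V.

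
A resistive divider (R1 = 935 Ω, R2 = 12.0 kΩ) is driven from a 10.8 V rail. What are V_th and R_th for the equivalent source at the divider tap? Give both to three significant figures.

V_th is the open-circuit tap voltage: 10.8 × 12000/(935 + 12000) = 10.0 V.
With the supply zeroed, R1 and R2 appear in parallel from the tap: R_th = R1‖R2 = (935 × 12000)/12940 = 867 Ω.

V_th = 10.0 V, R_th = 867 Ω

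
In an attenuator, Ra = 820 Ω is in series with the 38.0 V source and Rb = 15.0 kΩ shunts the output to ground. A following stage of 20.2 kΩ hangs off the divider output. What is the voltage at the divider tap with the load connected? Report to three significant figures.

V_out ≈ 34.7 V

The load sits in parallel with Rb: Rb‖R_L = (15000 × 20200) / (15000 + 20200) = 8608 Ω.
V_out = 38.0 × 8608 / (820 + 8608) = 38.0 × 8608/9428 = 34.7 V.
(Unloaded it would have been 36.0 V.)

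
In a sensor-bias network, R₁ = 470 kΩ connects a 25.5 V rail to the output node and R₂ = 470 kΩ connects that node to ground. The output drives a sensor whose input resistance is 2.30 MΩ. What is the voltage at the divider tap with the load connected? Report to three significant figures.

The load sits in parallel with R₂: R₂‖R_L = (470 × 2300) / (470 + 2300) = 390.3 kΩ.
V_out = 25.5 × 390.3 / (470 + 390.3) = 25.5 × 390.3/860.3 = 11.6 V.

V_out ≈ 11.6 V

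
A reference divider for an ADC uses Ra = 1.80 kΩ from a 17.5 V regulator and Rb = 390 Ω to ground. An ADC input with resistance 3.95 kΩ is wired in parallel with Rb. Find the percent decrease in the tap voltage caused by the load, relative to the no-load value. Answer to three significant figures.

The divider's output (Thévenin) resistance is Ra‖Rb = 320.5 Ω.
Fractional drop under load = R_th/(R_th + R_L) = 320.5 / (320.5 + 3950) = 0.07506.
So the output falls by 7.51 %.

7.51 %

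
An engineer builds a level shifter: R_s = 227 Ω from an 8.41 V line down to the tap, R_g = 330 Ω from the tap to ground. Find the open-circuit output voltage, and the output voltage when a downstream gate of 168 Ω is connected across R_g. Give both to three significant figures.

Unloaded: 4.98 V; loaded: 2.77 V

Open-circuit: V = 8.41 × 330/(227 + 330) = 4.98 V.
With the load, R_g becomes R_g‖R_L = 111.3 Ω, so V = 8.41 × 111.3/338.3 = 2.77 V.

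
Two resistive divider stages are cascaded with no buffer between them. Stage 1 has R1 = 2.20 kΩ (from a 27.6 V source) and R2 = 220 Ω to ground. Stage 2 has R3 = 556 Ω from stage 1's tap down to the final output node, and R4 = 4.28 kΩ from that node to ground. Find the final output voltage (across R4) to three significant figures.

V_out ≈ 2.13 V

Stage 2 presents R3+R4 = 4836 Ω as a load on stage 1's tap.
Stage 1's lower leg becomes R2‖(R3+R4) = 210.4 Ω, so V_mid = 27.6 × 210.4/2410 = 2.409 V.
Stage 2 is itself unloaded: V_out = V_mid × R4/(R3+R4) = 2.409 × 4280/4836 = 2.13 V.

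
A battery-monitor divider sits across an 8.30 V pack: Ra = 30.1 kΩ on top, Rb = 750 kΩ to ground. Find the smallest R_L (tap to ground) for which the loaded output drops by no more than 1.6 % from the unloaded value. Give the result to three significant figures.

Output resistance R_th = Ra‖Rb = (30.1 × 750)/780.1 = 28.94 kΩ.
The fractional drop is R_th/(R_th + R_L); requiring this ≤ 0.0160 gives R_L ≥ R_th(1/0.0160 − 1) = 28.94 × 61.50 = 1.78 MΩ.

R_L(min) ≈ 1.78 MΩ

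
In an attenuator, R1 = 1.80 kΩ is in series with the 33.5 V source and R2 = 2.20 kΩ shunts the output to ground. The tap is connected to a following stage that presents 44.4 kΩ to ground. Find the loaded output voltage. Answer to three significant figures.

The load sits in parallel with R2: R2‖R_L = (2.20 × 44.4) / (2.20 + 44.4) = 2.096 kΩ.
V_out = 33.5 × 2.096 / (1.80 + 2.096) = 33.5 × 2.096/3.896 = 18.0 V.

V_out ≈ 18.0 V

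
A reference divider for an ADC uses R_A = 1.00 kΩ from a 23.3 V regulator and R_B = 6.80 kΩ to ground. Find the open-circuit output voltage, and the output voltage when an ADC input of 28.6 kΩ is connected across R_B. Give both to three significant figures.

Unloaded: 20.3 V; loaded: 19.7 V

Open-circuit: V = 23.3 × 6.80/(1.00 + 6.80) = 20.3 V.
With the load, R_B becomes R_B‖R_L = 5.494 kΩ, so V = 23.3 × 5.494/6.494 = 19.7 V.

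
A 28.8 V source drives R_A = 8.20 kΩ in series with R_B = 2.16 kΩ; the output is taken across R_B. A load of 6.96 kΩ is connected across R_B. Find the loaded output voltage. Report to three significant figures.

V_out ≈ 4.82 V

The load sits in parallel with R_B: R_B‖R_L = (2.16 × 6.96) / (2.16 + 6.96) = 1.648 kΩ.
V_out = 28.8 × 1.648 / (8.20 + 1.648) = 28.8 × 1.648/9.848 = 4.82 V.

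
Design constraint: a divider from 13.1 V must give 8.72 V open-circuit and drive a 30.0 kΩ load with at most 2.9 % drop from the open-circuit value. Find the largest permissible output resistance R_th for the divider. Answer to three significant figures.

R_th ≤ 896 Ω

Loading drop = R_th/(R_th + R_L) ≤ 0.0290, so R_th ≤ R_L · ε/(1−ε) = 30.0 kΩ × 0.0290/0.9710 = 896 Ω.
(Any R1, R2 with R2/(R1+R2) = 0.666 and R1‖R2 ≤ 896 Ω will meet the spec.)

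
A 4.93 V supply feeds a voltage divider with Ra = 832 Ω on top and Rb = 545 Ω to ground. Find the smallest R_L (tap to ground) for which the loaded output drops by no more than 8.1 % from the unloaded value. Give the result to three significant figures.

R_L(min) ≈ 3.74 kΩ

Output resistance R_th = Ra‖Rb = (832 × 545)/1377 = 329.3 Ω.
The fractional drop is R_th/(R_th + R_L); requiring this ≤ 0.0810 gives R_L ≥ R_th(1/0.0810 − 1) = 329.3 × 11.35 = 3.74 kΩ.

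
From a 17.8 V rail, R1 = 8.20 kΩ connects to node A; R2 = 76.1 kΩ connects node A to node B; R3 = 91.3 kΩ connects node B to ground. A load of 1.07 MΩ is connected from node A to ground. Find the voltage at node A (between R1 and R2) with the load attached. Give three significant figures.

V ≈ 16.8 V

Below node A the series string R2+R3 = 167.4 kΩ sits in parallel with the 1070 kΩ load: 144.8 kΩ.
V_A = 17.8 × 144.8/(8.20 + 144.8) = 16.8 V.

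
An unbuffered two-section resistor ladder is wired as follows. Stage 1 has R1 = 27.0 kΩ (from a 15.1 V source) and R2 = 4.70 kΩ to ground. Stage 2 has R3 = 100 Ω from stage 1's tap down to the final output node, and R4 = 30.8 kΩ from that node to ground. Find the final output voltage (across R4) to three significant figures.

Stage 2 presents R3+R4 = 30900 Ω as a load on stage 1's tap.
Stage 1's lower leg becomes R2‖(R3+R4) = 4079 Ω, so V_mid = 15.1 × 4079/31080 = 1.982 V.
Stage 2 is itself unloaded: V_out = V_mid × R4/(R3+R4) = 1.982 × 30800/30900 = 1.98 V.

V_out ≈ 1.98 V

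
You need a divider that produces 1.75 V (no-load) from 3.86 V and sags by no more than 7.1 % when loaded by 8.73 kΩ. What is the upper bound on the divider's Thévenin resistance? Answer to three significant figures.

R_th ≤ 667 Ω

Loading drop = R_th/(R_th + R_L) ≤ 0.0710, so R_th ≤ R_L · ε/(1−ε) = 8.73 kΩ × 0.0710/0.9290 = 667 Ω.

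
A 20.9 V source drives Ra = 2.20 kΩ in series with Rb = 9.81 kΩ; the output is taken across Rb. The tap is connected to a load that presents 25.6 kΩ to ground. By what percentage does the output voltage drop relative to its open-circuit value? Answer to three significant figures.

6.56 %

The divider's output (Thévenin) resistance is Ra‖Rb = 1.797 kΩ.
Fractional drop under load = R_th/(R_th + R_L) = 1.797 / (1.797 + 25.6) = 0.06559.
So the output falls by 6.56 %.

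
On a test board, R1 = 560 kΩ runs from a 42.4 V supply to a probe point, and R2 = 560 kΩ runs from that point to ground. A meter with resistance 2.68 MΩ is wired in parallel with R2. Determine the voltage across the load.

V_out ≈ 19.2 V

The load sits in parallel with R2: R2‖R_L = (560 × 2680) / (560 + 2680) = 463.2 kΩ.
V_out = 42.4 × 463.2 / (560 + 463.2) = 42.4 × 463.2/1023 = 19.2 V.
(Unloaded it would have been 21.2 V.)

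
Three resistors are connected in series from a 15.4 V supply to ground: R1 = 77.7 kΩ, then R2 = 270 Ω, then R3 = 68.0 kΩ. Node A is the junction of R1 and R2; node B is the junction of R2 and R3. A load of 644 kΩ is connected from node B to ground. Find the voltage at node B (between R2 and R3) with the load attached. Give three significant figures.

At node B, R3 is in parallel with the load: R3‖R_L = 61510 Ω.
Below node A the resistance is R2 + (R3‖R_L) = 61780 Ω, so V_A = 15.4 × 61780/139500 = 6.821 V.
Then V_B = V_A × (R3‖R_L)/(R2 + R3‖R_L) = 6.821 × 61510/61780 = 6.79 V.

V ≈ 6.79 V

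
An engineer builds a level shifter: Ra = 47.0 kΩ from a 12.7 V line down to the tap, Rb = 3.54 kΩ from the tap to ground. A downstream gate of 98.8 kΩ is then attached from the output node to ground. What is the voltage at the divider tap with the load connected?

V_out ≈ 0.861 V

The load sits in parallel with Rb: Rb‖R_L = (3.54 × 98.8) / (3.54 + 98.8) = 3.418 kΩ.
V_out = 12.7 × 3.418 / (47.0 + 3.418) = 12.7 × 3.418/50.42 = 0.861 V.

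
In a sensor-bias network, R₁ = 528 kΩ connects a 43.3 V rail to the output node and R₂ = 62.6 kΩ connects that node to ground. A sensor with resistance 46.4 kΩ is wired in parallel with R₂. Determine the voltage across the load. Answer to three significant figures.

V_out ≈ 2.08 V

The load sits in parallel with R₂: R₂‖R_L = (62.6 × 46.4) / (62.6 + 46.4) = 26.65 kΩ.
V_out = 43.3 × 26.65 / (528 + 26.65) = 43.3 × 26.65/554.6 = 2.08 V.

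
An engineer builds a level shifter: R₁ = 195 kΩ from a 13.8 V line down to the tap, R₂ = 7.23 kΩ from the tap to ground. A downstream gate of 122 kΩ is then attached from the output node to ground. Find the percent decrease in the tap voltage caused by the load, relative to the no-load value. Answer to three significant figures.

The divider's output (Thévenin) resistance is R₁‖R₂ = 6.972 kΩ.
Fractional drop under load = R_th/(R_th + R_L) = 6.972 / (6.972 + 122) = 0.05405.
So the output falls by 5.41 %.

5.41 %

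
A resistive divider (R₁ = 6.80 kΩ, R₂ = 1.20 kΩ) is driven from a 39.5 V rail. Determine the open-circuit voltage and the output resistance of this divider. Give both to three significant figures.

V_th is the open-circuit tap voltage: 39.5 × 1.20/(6.80 + 1.20) = 5.92 V.
With the supply zeroed, R₁ and R₂ appear in parallel from the tap: R_th = R₁‖R₂ = (6.80 × 1.20)/8.000 = 1.02 kΩ.

V_th = 5.92 V, R_th = 1.02 kΩ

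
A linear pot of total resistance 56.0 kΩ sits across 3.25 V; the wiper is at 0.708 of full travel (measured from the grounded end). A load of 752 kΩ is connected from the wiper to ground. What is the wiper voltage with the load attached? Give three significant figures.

The wiper splits the pot into (1−α)R = 16.35 kΩ above and αR = 39.65 kΩ below.
Lower section ‖ load = 37.66 kΩ.
V_wiper = 3.25 × 37.66/(16.35 + 37.66) = 2.27 V.

V ≈ 2.27 V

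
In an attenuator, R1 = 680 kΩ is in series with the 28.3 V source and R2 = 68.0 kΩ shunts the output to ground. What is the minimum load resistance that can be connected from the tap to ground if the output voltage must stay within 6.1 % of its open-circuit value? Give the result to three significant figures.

R_L(min) ≈ 952 kΩ

Output resistance R_th = R1‖R2 = (680 × 68.0)/748.0 = 61.82 kΩ.
The fractional drop is R_th/(R_th + R_L); requiring this ≤ 0.0610 gives R_L ≥ R_th(1/0.0610 − 1) = 61.82 × 15.39 = 952 kΩ.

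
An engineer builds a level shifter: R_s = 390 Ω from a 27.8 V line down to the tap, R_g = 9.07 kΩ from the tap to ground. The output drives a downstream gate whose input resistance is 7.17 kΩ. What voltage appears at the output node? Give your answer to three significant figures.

The load sits in parallel with R_g: R_g‖R_L = (9070 × 7170) / (9070 + 7170) = 4004 Ω.
V_out = 27.8 × 4004 / (390 + 4004) = 27.8 × 4004/4394 = 25.3 V.
(Unloaded it would have been 26.7 V.)

V_out ≈ 25.3 V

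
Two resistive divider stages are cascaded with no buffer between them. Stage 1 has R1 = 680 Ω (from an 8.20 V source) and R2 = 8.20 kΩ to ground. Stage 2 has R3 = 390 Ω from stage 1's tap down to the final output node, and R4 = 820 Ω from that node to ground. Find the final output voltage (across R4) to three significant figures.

Stage 2 presents R3+R4 = 1210 Ω as a load on stage 1's tap.
Stage 1's lower leg becomes R2‖(R3+R4) = 1054 Ω, so V_mid = 8.20 × 1054/1734 = 4.985 V.
Stage 2 is itself unloaded: V_out = V_mid × R4/(R3+R4) = 4.985 × 820/1210 = 3.38 V.

V_out ≈ 3.38 V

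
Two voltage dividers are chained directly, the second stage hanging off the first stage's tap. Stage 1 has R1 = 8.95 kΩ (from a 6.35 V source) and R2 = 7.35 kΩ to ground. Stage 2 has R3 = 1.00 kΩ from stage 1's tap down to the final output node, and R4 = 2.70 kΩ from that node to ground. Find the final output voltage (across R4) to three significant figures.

V_out ≈ 0.999 V

Stage 2 presents R3+R4 = 3.700 kΩ as a load on stage 1's tap.
Stage 1's lower leg becomes R2‖(R3+R4) = 2.461 kΩ, so V_mid = 6.35 × 2.461/11.41 = 1.370 V.
Stage 2 is itself unloaded: V_out = V_mid × R4/(R3+R4) = 1.370 × 2.70/3.700 = 0.999 V.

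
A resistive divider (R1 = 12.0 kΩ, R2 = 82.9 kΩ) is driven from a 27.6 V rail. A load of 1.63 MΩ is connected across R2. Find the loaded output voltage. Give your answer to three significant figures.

V_out ≈ 24.0 V

The load sits in parallel with R2: R2‖R_L = (82.9 × 1630) / (82.9 + 1630) = 78.89 kΩ.
V_out = 27.6 × 78.89 / (12.0 + 78.89) = 27.6 × 78.89/90.89 = 24.0 V.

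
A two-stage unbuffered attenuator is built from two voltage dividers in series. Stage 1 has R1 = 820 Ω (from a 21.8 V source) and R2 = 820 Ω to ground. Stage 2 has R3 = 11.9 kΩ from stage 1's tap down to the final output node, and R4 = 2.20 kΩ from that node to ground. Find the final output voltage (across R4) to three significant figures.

Stage 2 presents R3+R4 = 14100 Ω as a load on stage 1's tap.
Stage 1's lower leg becomes R2‖(R3+R4) = 774.9 Ω, so V_mid = 21.8 × 774.9/1595 = 10.59 V.
Stage 2 is itself unloaded: V_out = V_mid × R4/(R3+R4) = 10.59 × 2200/14100 = 1.65 V.

V_out ≈ 1.65 V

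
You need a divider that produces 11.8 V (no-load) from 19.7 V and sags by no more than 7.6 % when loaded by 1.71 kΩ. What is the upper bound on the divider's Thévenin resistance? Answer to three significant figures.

Loading drop = R_th/(R_th + R_L) ≤ 0.0760, so R_th ≤ R_L · ε/(1−ε) = 1.71 kΩ × 0.0760/0.9240 = 141 Ω.
(Any R1, R2 with R2/(R1+R2) = 0.599 and R1‖R2 ≤ 141 Ω will meet the spec.)

R_th ≤ 141 Ω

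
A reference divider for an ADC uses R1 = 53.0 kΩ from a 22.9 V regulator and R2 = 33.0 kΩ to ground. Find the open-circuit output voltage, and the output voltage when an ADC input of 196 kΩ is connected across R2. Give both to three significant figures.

Unloaded: 8.79 V; loaded: 7.96 V

Open-circuit: V = 22.9 × 33.0/(53.0 + 33.0) = 8.79 V.
With the load, R2 becomes R2‖R_L = 28.24 kΩ, so V = 22.9 × 28.24/81.24 = 7.96 V.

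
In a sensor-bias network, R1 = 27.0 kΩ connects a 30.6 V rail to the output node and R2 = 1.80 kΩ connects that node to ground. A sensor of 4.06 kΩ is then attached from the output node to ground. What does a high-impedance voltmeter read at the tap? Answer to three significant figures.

The load sits in parallel with R2: R2‖R_L = (1.80 × 4.06) / (1.80 + 4.06) = 1.247 kΩ.
V_out = 30.6 × 1.247 / (27.0 + 1.247) = 30.6 × 1.247/28.25 = 1.35 V.

V_out ≈ 1.35 V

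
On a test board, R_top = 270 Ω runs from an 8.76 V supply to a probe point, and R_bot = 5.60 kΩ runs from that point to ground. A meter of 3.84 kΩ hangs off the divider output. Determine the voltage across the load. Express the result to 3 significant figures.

The load sits in parallel with R_bot: R_bot‖R_L = (5600 × 3840) / (5600 + 3840) = 2278 Ω.
V_out = 8.76 × 2278 / (270 + 2278) = 8.76 × 2278/2548 = 7.83 V.

V_out ≈ 7.83 V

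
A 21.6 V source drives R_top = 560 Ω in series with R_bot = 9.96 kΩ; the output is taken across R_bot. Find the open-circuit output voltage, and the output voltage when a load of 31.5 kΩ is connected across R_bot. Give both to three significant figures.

Unloaded: 20.5 V; loaded: 20.1 V

Open-circuit: V = 21.6 × 9960/(560 + 9960) = 20.5 V.
With the load, R_bot becomes R_bot‖R_L = 7567 Ω, so V = 21.6 × 7567/8127 = 20.1 V.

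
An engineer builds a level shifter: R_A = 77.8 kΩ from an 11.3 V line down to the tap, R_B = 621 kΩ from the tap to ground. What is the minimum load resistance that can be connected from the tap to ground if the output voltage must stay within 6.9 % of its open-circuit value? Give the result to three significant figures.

Output resistance R_th = R_A‖R_B = (77.8 × 621)/698.8 = 69.14 kΩ.
The fractional drop is R_th/(R_th + R_L); requiring this ≤ 0.0690 gives R_L ≥ R_th(1/0.0690 − 1) = 69.14 × 13.49 = 933 kΩ.

R_L(min) ≈ 933 kΩ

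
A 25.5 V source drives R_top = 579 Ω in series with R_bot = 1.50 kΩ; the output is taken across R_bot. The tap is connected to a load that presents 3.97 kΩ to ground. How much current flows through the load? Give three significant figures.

I_L ≈ 4.19 mA

R_bot‖R_L = 1089 Ω; V_out = 25.5 × 1089/1668 = 16.65 V.
I_L = V_out / R_L = 16.65 / 3.97 kΩ = 4.19 mA.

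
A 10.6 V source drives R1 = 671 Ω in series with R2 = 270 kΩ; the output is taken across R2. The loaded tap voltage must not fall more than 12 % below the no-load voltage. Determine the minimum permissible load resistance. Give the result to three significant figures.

Output resistance R_th = R1‖R2 = (671 × 270000)/270700 = 669.3 Ω.
The fractional drop is R_th/(R_th + R_L); requiring this ≤ 0.120 gives R_L ≥ R_th(1/0.120 − 1) = 669.3 × 7.333 = 4.91 kΩ.

R_L(min) ≈ 4.91 kΩ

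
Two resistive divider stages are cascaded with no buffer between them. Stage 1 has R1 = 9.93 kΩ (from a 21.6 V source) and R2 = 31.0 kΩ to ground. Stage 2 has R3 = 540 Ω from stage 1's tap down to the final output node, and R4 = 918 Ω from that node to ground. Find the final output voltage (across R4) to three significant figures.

Stage 2 presents R3+R4 = 1458 Ω as a load on stage 1's tap.
Stage 1's lower leg becomes R2‖(R3+R4) = 1393 Ω, so V_mid = 21.6 × 1393/11320 = 2.656 V.
Stage 2 is itself unloaded: V_out = V_mid × R4/(R3+R4) = 2.656 × 918/1458 = 1.67 V.

V_out ≈ 1.67 V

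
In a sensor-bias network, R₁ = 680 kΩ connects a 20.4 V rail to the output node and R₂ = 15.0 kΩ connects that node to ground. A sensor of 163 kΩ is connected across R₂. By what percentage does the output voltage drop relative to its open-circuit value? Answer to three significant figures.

The divider's output (Thévenin) resistance is R₁‖R₂ = 14.68 kΩ.
Fractional drop under load = R_th/(R_th + R_L) = 14.68 / (14.68 + 163) = 0.08260.
So the output falls by 8.26 %.

8.26 %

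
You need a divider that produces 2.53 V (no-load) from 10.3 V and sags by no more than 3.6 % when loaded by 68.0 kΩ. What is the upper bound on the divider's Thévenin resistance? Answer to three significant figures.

R_th ≤ 2.54 kΩ

Loading drop = R_th/(R_th + R_L) ≤ 0.0360, so R_th ≤ R_L · ε/(1−ε) = 68.0 kΩ × 0.0360/0.9640 = 2.54 kΩ.
(Any R1, R2 with R2/(R1+R2) = 0.246 and R1‖R2 ≤ 2.54 kΩ will meet the spec.)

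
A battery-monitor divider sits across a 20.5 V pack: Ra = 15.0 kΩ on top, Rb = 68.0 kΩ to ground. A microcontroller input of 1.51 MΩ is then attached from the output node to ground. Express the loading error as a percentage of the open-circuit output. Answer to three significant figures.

The divider's output (Thévenin) resistance is Ra‖Rb = 12.29 kΩ.
Fractional drop under load = R_th/(R_th + R_L) = 12.29 / (12.29 + 1510) = 0.008073.
So the output falls by 0.807 %.

0.807 %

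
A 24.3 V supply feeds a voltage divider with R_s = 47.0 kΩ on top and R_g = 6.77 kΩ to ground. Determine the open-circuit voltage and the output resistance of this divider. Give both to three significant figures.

V_th = 3.06 V, R_th = 5.92 kΩ

V_th is the open-circuit tap voltage: 24.3 × 6.77/(47.0 + 6.77) = 3.06 V.
With the supply zeroed, R_s and R_g appear in parallel from the tap: R_th = R_s‖R_g = (47.0 × 6.77)/53.77 = 5.92 kΩ.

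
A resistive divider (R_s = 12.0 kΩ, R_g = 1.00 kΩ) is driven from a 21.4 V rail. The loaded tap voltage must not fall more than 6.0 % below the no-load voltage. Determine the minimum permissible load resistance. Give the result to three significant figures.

Output resistance R_th = R_s‖R_g = (12000 × 1000)/13000 = 923.1 Ω.
The fractional drop is R_th/(R_th + R_L); requiring this ≤ 0.0600 gives R_L ≥ R_th(1/0.0600 − 1) = 923.1 × 15.67 = 14.5 kΩ.

R_L(min) ≈ 14.5 kΩ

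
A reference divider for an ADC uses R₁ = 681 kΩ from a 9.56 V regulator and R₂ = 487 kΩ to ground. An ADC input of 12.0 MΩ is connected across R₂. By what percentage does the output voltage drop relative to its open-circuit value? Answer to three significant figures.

The divider's output (Thévenin) resistance is R₁‖R₂ = 283.9 kΩ.
Fractional drop under load = R_th/(R_th + R_L) = 283.9 / (283.9 + 12000) = 0.02312.
So the output falls by 2.31 %.

2.31 %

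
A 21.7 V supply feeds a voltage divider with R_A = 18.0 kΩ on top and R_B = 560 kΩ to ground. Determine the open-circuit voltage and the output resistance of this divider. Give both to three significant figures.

V_th = 21.0 V, R_th = 17.4 kΩ

V_th is the open-circuit tap voltage: 21.7 × 560/(18.0 + 560) = 21.0 V.
With the supply zeroed, R_A and R_B appear in parallel from the tap: R_th = R_A‖R_B = (18.0 × 560)/578.0 = 17.4 kΩ.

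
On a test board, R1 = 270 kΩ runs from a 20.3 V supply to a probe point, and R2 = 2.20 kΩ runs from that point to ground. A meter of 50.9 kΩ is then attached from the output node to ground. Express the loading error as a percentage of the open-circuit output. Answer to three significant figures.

The divider's output (Thévenin) resistance is R1‖R2 = 2.182 kΩ.
Fractional drop under load = R_th/(R_th + R_L) = 2.182 / (2.182 + 50.9) = 0.04111.
So the output falls by 4.11 %.

4.11 %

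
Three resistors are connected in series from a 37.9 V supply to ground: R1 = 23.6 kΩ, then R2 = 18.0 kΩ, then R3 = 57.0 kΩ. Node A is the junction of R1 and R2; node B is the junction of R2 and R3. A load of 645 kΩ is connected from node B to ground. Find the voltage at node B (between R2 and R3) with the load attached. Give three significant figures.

V ≈ 21.1 V

At node B, R3 is in parallel with the load: R3‖R_L = 52.37 kΩ.
Below node A the resistance is R2 + (R3‖R_L) = 70.37 kΩ, so V_A = 37.9 × 70.37/93.97 = 28.38 V.
Then V_B = V_A × (R3‖R_L)/(R2 + R3‖R_L) = 28.38 × 52.37/70.37 = 21.1 V.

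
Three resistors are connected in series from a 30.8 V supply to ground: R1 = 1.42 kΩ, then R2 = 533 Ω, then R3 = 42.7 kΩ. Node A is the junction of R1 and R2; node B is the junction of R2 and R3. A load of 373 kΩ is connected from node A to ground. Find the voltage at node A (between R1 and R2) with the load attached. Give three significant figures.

Below node A the series string R2+R3 = 43230 Ω sits in parallel with the 373000 Ω load: 38740 Ω.
V_A = 30.8 × 38740/(1420 + 38740) = 29.7 V.

V ≈ 29.7 V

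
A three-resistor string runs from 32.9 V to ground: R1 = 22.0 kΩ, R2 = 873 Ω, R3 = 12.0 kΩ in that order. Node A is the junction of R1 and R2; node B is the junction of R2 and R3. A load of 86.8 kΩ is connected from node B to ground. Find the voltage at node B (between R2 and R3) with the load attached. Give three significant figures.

At node B, R3 is in parallel with the load: R3‖R_L = 10540 Ω.
Below node A the resistance is R2 + (R3‖R_L) = 11420 Ω, so V_A = 32.9 × 11420/33420 = 11.24 V.
Then V_B = V_A × (R3‖R_L)/(R2 + R3‖R_L) = 11.24 × 10540/11420 = 10.4 V.

V ≈ 10.4 V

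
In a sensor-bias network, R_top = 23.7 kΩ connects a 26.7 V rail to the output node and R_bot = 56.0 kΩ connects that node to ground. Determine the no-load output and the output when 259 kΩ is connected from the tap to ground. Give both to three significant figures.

Open-circuit: V = 26.7 × 56.0/(23.7 + 56.0) = 18.8 V.
With the load, R_bot becomes R_bot‖R_L = 46.04 kΩ, so V = 26.7 × 46.04/69.74 = 17.6 V.

Unloaded: 18.8 V; loaded: 17.6 V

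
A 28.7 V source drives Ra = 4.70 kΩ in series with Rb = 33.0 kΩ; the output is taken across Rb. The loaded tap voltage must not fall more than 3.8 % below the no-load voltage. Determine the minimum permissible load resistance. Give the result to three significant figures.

Output resistance R_th = Ra‖Rb = (4.70 × 33.0)/37.70 = 4.114 kΩ.
The fractional drop is R_th/(R_th + R_L); requiring this ≤ 0.0380 gives R_L ≥ R_th(1/0.0380 − 1) = 4.114 × 25.32 = 104 kΩ.

R_L(min) ≈ 104 kΩ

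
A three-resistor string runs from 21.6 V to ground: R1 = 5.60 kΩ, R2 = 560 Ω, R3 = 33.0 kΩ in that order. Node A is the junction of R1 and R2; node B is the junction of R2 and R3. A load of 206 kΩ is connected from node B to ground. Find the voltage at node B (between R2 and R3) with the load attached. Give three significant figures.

At node B, R3 is in parallel with the load: R3‖R_L = 28440 Ω.
Below node A the resistance is R2 + (R3‖R_L) = 29000 Ω, so V_A = 21.6 × 29000/34600 = 18.10 V.
Then V_B = V_A × (R3‖R_L)/(R2 + R3‖R_L) = 18.10 × 28440/29000 = 17.8 V.

V ≈ 17.8 V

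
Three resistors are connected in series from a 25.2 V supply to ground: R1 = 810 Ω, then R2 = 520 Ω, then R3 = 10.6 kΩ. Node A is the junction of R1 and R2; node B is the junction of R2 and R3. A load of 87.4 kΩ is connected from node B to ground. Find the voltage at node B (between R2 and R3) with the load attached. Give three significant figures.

V ≈ 22.1 V

At node B, R3 is in parallel with the load: R3‖R_L = 9453 Ω.
Below node A the resistance is R2 + (R3‖R_L) = 9973 Ω, so V_A = 25.2 × 9973/10780 = 23.31 V.
Then V_B = V_A × (R3‖R_L)/(R2 + R3‖R_L) = 23.31 × 9453/9973 = 22.1 V.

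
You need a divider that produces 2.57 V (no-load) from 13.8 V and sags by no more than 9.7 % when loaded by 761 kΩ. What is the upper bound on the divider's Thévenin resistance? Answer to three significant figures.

R_th ≤ 81.7 kΩ

Loading drop = R_th/(R_th + R_L) ≤ 0.0970, so R_th ≤ R_L · ε/(1−ε) = 761 kΩ × 0.0970/0.9030 = 81.7 kΩ.
(Any R1, R2 with R2/(R1+R2) = 0.186 and R1‖R2 ≤ 81.7 kΩ will meet the spec.)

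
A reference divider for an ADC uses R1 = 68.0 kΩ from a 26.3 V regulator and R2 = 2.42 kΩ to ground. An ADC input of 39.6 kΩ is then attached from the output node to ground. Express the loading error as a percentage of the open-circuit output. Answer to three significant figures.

5.57 %

The divider's output (Thévenin) resistance is R1‖R2 = 2.337 kΩ.
Fractional drop under load = R_th/(R_th + R_L) = 2.337 / (2.337 + 39.6) = 0.05572.
So the output falls by 5.57 %.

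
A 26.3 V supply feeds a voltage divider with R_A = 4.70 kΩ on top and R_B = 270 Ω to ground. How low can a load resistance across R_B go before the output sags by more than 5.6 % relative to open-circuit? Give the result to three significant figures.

R_L(min) ≈ 4.30 kΩ

Output resistance R_th = R_A‖R_B = (4700 × 270)/4970 = 255.3 Ω.
The fractional drop is R_th/(R_th + R_L); requiring this ≤ 0.0560 gives R_L ≥ R_th(1/0.0560 − 1) = 255.3 × 16.86 = 4.30 kΩ.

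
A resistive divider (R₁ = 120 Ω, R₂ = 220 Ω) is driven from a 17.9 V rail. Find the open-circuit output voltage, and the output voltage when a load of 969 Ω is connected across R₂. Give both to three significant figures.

Open-circuit: V = 17.9 × 220/(120 + 220) = 11.6 V.
With the load, R₂ becomes R₂‖R_L = 179.3 Ω, so V = 17.9 × 179.3/299.3 = 10.7 V.

Unloaded: 11.6 V; loaded: 10.7 V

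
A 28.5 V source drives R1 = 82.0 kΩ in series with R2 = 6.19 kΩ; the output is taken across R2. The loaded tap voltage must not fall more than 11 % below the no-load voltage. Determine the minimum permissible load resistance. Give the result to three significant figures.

R_L(min) ≈ 46.6 kΩ

Output resistance R_th = R1‖R2 = (82.0 × 6.19)/88.19 = 5.756 kΩ.
The fractional drop is R_th/(R_th + R_L); requiring this ≤ 0.110 gives R_L ≥ R_th(1/0.110 − 1) = 5.756 × 8.091 = 46.6 kΩ.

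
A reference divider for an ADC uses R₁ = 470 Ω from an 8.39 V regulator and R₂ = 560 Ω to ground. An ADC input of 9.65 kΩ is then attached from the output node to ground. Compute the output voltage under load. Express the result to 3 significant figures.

V_out ≈ 4.44 V

The load sits in parallel with R₂: R₂‖R_L = (560 × 9650) / (560 + 9650) = 529.3 Ω.
V_out = 8.39 × 529.3 / (470 + 529.3) = 8.39 × 529.3/999.3 = 4.44 V.
(Unloaded it would have been 4.56 V.)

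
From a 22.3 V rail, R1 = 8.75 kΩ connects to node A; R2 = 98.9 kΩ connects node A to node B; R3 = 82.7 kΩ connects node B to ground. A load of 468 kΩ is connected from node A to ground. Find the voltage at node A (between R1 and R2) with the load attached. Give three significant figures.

V ≈ 20.9 V

Below node A the series string R2+R3 = 181.6 kΩ sits in parallel with the 468 kΩ load: 130.8 kΩ.
V_A = 22.3 × 130.8/(8.75 + 130.8) = 20.9 V.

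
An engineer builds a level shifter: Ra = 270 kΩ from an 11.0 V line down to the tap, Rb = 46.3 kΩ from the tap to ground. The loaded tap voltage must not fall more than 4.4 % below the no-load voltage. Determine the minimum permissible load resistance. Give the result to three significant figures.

R_L(min) ≈ 859 kΩ

Output resistance R_th = Ra‖Rb = (270 × 46.3)/316.3 = 39.52 kΩ.
The fractional drop is R_th/(R_th + R_L); requiring this ≤ 0.0440 gives R_L ≥ R_th(1/0.0440 − 1) = 39.52 × 21.73 = 859 kΩ.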